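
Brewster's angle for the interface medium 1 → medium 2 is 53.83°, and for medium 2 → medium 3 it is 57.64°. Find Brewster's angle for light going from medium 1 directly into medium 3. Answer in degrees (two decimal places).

θ_B ≈ 65.14°

Each Brewster angle gives a ratio: n₂/n₁ = tan 53.83° = 1.3678, n₃/n₂ = tan 57.64° = 1.5782.
Multiplying, n₃/n₁ = 1.3678 × 1.5782 = 2.1587, and θ_B(1→3) = arctan 2.1587 = 65.14°.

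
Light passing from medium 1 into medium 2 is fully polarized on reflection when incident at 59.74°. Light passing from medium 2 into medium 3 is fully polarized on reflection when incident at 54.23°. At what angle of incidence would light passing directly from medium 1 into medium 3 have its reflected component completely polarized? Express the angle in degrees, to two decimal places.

Each Brewster angle gives a ratio: n₂/n₁ = tan 59.74° = 1.7140, n₃/n₂ = tan 54.23° = 1.3881.
So n₃/n₁ = (n₂/n₁)(n₃/n₂) = 1.7140 × 1.3881 = 2.3792.
θ_B(1→3) = arctan(2.3792) = 67.20°.

θ_B ≈ 67.20°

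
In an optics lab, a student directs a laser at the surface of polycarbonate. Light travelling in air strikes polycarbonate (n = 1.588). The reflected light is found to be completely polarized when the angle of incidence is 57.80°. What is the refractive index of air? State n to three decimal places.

Brewster's law: tan θ_B = n₂/n₁ (light incident in air, refracted into polycarbonate).
n₁ = n₂ / tan θ_B = 1.588 / tan 57.80° = 1.000.

n ≈ 1.000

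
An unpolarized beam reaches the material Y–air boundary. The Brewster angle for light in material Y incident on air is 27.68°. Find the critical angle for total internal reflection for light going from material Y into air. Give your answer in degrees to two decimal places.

n₂/n₁ = tan 27.68° = 0.5246; the critical angle satisfies sin θ_c = n₂/n₁.
θ_c = arcsin(0.5246) = 31.64°.

θ_c ≈ 31.64°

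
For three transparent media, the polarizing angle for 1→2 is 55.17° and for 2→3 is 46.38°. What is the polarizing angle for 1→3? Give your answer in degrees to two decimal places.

θ_B ≈ 56.45°

Each Brewster angle gives a ratio: n₂/n₁ = tan 55.17° = 1.4372, n₃/n₂ = tan 46.38° = 1.0494.
So n₃/n₁ = (n₂/n₁)(n₃/n₂) = 1.4372 × 1.0494 = 1.5082.
θ_B(1→3) = arctan(1.5082) = 56.45°.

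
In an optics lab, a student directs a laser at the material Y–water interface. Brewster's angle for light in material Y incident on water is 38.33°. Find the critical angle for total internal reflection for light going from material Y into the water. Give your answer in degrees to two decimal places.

tan θ_B = n₂/n₁ = tan 38.33° = 0.7906.
Total internal reflection: sin θ_c = n₂/n₁ = 0.7906.
θ_c = arcsin(0.7906) = 52.24°.

θ_c ≈ 52.24°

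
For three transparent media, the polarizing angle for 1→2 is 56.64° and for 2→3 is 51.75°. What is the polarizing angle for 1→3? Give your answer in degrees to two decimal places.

θ_B ≈ 62.57°

Each Brewster angle gives a ratio: n₂/n₁ = tan 56.64° = 1.5189, n₃/n₂ = tan 51.75° = 1.2685.
So n₃/n₁ = (n₂/n₁)(n₃/n₂) = 1.5189 × 1.2685 = 1.9267.
θ_B(1→3) = arctan(1.9267) = 62.57°.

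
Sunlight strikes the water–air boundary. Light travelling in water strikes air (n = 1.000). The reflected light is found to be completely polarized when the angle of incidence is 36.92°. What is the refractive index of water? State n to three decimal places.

n ≈ 1.331

Full polarization of the reflected beam means tan θ_B = n₂/n₁, where n₁ is the incident medium (water).
n₁ = n₂ / tan θ_B = 1.000 / tan 36.92° = 1.331.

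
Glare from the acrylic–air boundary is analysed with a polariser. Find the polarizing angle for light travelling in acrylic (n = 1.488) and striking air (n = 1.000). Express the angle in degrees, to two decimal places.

Brewster's condition: tan θ_B = n₂/n₁ = 1.000/1.488 = 0.6720.
So θ_B = arctan 0.6720 = 33.90°.

θ_B ≈ 33.90°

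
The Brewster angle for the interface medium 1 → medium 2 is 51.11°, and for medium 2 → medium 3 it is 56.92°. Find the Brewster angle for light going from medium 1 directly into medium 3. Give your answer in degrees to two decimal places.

tan θ_B(1→2) = n₂/n₁ = tan 51.11° = 1.2398.
tan θ_B(2→3) = n₃/n₂ = tan 56.92° = 1.5352.
n₃/n₁ = 1.9032. Then tan θ_B(1→3) = n₃/n₁, so θ_B(1→3) = arctan(1.9032) = 62.28°.

θ_B ≈ 62.28°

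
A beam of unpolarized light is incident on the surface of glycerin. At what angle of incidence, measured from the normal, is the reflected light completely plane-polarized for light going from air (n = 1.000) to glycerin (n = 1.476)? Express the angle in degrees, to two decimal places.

Here n₂/n₁ = 1.476/1.000 = 1.4760, and Brewster's law gives tan θ_B = n₂/n₁.
θ_B = arctan(1.4760) = 55.88°.

θ_B ≈ 55.88°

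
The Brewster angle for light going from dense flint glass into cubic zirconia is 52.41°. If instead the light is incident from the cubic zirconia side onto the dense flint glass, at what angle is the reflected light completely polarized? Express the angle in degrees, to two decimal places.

θ_B' ≈ 37.59°

tan θ_B' = n₁/n₂ = 1/tan θ_B, so θ_B' = 90° − θ_B.
θ_B' = 90° − 52.41° = 37.59°.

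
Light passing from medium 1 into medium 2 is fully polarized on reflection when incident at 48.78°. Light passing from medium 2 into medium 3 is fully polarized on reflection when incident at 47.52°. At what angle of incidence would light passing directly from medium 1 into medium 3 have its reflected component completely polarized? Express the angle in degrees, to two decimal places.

tan θ_B(1→2) = n₂/n₁ = tan 48.78° = 1.1415.
tan θ_B(2→3) = n₃/n₂ = tan 47.52° = 1.0921.
Multiplying, n₃/n₁ = 1.1415 × 1.0921 = 1.2466, and θ_B(1→3) = arctan 1.2466 = 51.26°.

θ_B ≈ 51.26°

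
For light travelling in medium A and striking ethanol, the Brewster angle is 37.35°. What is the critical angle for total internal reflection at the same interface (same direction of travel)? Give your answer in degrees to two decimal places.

θ_c ≈ 49.74°

tan θ_B = n₂/n₁ = tan 37.35° = 0.7632.
Total internal reflection: sin θ_c = n₂/n₁ = 0.7632.
θ_c = arcsin(0.7632) = 49.74°.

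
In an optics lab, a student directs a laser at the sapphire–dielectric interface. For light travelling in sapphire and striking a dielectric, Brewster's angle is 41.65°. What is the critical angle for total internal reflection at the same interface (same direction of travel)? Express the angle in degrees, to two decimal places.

n₂/n₁ = tan 41.65° = 0.8894; the critical angle satisfies sin θ_c = n₂/n₁.
θ_c = arcsin(0.8894) = 62.80°.

θ_c ≈ 62.80°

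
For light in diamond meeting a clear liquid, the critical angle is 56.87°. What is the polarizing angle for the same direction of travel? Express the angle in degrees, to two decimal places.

θ_B ≈ 39.94°

At the critical angle sin θ_c = n₂/n₁, giving n₂/n₁ = sin 56.87° = 0.8374.
Then tan θ_B = n₂/n₁ = 0.8374, so θ_B = arctan 0.8374 = 39.94°.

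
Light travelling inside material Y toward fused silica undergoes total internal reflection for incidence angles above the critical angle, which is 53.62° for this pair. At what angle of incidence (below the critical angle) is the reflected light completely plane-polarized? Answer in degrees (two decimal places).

θ_B ≈ 38.84°

n₂/n₁ = sin θ_c = sin 53.62° = 0.8051.
tan θ_B equals the same ratio, so θ_B = arctan(0.8051) = 38.84°.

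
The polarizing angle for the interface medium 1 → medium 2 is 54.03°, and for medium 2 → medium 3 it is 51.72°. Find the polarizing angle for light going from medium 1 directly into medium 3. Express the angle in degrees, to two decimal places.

Each Brewster angle gives a ratio: n₂/n₁ = tan 54.03° = 1.3779, n₃/n₂ = tan 51.72° = 1.2671.
n₃/n₁ = 1.7460. Then tan θ_B(1→3) = n₃/n₁, so θ_B(1→3) = arctan(1.7460) = 60.20°.

θ_B ≈ 60.20°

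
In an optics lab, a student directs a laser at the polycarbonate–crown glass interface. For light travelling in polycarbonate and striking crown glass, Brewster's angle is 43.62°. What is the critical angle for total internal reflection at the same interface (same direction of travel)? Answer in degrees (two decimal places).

θ_c ≈ 72.36°

n₂/n₁ = tan 43.62° = 0.9530; the critical angle satisfies sin θ_c = n₂/n₁.
θ_c = arcsin(0.9530) = 72.36°.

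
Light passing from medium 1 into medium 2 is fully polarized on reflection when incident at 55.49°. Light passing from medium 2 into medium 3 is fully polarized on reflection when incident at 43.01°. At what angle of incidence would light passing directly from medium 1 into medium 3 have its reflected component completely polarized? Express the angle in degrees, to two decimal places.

n₂/n₁ = tan 55.49° = 1.4545 and n₃/n₂ = tan 43.01° = 0.9328.
n₃/n₁ = 1.3568. Then tan θ_B(1→3) = n₃/n₁, so θ_B(1→3) = arctan(1.3568) = 53.61°.

θ_B ≈ 53.61°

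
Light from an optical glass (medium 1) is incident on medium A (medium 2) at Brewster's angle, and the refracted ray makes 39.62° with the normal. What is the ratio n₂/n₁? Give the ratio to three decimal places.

At Brewster incidence θ_B = 90° − θ_t = 90° − 39.62° = 50.38°.
tan θ_B = n₂/n₁, so n₂/n₁ = tan 50.38° = 1.208.

n₂/n₁ ≈ 1.208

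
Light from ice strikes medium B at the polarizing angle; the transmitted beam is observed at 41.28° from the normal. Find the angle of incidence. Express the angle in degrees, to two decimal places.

Since the reflected and refracted rays are at right angles at the polarizing angle, θ_B + θ_t = 90°.
So θ_B = 90° − θ_t = 90° − 41.28° = 48.72°.

θ_B ≈ 48.72°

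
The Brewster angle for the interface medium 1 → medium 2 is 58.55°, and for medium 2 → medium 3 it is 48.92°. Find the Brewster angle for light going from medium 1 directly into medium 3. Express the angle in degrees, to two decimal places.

θ_B ≈ 61.94°

tan θ_B(1→2) = n₂/n₁ = tan 58.55° = 1.6351.
tan θ_B(2→3) = n₃/n₂ = tan 48.92° = 1.1471.
So n₃/n₁ = (n₂/n₁)(n₃/n₂) = 1.6351 × 1.1471 = 1.8756.
θ_B(1→3) = arctan(1.8756) = 61.94°.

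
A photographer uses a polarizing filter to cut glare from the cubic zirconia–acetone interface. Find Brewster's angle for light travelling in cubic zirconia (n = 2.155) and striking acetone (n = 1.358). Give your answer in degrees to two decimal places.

tan θ_B = n₂/n₁ = 1.358/2.155 = 0.6302. Taking the arctangent, θ_B = 32.22°.

θ_B ≈ 32.22°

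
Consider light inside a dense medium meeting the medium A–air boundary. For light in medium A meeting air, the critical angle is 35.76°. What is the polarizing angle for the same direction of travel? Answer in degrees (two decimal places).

θ_B ≈ 30.30°

At the critical angle sin θ_c = n₂/n₁, giving n₂/n₁ = sin 35.76° = 0.5844.
Then tan θ_B = n₂/n₁ = 0.5844, so θ_B = arctan 0.5844 = 30.30°.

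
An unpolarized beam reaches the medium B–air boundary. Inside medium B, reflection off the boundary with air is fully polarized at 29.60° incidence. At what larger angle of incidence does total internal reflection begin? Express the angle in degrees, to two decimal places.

θ_c ≈ 34.62°

From Brewster, n₂/n₁ = tan θ_B = tan 29.60° = 0.5681.
Then sin θ_c = n₂/n₁ = 0.5681, so θ_c = arcsin 0.5681 = 34.62°.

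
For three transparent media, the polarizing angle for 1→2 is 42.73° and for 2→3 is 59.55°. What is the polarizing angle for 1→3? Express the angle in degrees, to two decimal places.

Each Brewster angle gives a ratio: n₂/n₁ = tan 42.73° = 0.9237, n₃/n₂ = tan 59.55° = 1.7011.
Multiplying, n₃/n₁ = 0.9237 × 1.7011 = 1.5713, and θ_B(1→3) = arctan 1.5713 = 57.53°.

θ_B ≈ 57.53°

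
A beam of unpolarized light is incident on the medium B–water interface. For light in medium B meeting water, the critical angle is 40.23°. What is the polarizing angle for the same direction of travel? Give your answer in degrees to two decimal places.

n₂/n₁ = sin θ_c = sin 40.23° = 0.6459.
tan θ_B equals the same ratio, so θ_B = arctan(0.6459) = 32.86°.

θ_B ≈ 32.86°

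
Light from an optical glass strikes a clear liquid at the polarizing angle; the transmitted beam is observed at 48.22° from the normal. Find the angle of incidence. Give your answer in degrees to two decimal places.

θ_B ≈ 41.78°

At Brewster's angle the reflected and refracted rays are perpendicular, so θ_B + θ_t = 90°.
So θ_B = 90° − θ_t = 90° − 48.22° = 41.78°.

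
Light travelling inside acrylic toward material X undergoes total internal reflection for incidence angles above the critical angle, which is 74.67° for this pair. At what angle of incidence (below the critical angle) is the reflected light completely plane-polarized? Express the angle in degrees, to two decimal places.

θ_B ≈ 43.96°

n₂/n₁ = sin θ_c = sin 74.67° = 0.9644.
tan θ_B equals the same ratio, so θ_B = arctan(0.9644) = 43.96°.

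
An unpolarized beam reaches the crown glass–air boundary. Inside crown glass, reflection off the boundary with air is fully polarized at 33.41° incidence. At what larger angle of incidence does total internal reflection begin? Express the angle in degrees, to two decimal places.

tan θ_B = n₂/n₁ = tan 33.41° = 0.6596.
Total internal reflection: sin θ_c = n₂/n₁ = 0.6596.
θ_c = arcsin(0.6596) = 41.27°.

θ_c ≈ 41.27°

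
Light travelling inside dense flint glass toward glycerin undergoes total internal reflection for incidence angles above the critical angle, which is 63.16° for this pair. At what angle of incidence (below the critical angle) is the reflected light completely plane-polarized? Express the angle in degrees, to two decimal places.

θ_B ≈ 41.74°

n₂/n₁ = sin θ_c = sin 63.16° = 0.8923.
tan θ_B equals the same ratio, so θ_B = arctan(0.8923) = 41.74°.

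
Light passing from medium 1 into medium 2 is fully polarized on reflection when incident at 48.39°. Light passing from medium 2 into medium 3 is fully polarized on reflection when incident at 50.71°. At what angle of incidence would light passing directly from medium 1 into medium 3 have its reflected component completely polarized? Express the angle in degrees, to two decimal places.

Each Brewster angle gives a ratio: n₂/n₁ = tan 48.39° = 1.1259, n₃/n₂ = tan 50.71° = 1.2222.
n₃/n₁ = 1.3761. Then tan θ_B(1→3) = n₃/n₁, so θ_B(1→3) = arctan(1.3761) = 53.99°.

θ_B ≈ 53.99°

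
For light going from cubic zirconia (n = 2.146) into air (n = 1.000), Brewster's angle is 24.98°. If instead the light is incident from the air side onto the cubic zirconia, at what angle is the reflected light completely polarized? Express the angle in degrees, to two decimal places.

The two Brewster angles are complementary: θ_B' = 90° − θ_B = 90° − 24.98° = 65.02°.

θ_B' ≈ 65.02°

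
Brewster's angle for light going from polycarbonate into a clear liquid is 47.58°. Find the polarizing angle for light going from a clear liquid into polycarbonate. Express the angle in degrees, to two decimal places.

tan θ_B' = n₁/n₂ = 1/tan θ_B, so θ_B' = 90° − θ_B.
θ_B' = 90° − 47.58° = 42.42°.

θ_B' ≈ 42.42°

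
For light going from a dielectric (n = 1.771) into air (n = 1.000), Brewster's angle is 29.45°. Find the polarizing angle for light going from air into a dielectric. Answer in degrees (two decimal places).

θ_B' ≈ 60.55°

Reversing the direction swaps n₁ and n₂, so tan θ_B' = 1/tan θ_B and θ_B' = 90° − θ_B.
Hence θ_B' = 90° − 29.45° = 60.55°.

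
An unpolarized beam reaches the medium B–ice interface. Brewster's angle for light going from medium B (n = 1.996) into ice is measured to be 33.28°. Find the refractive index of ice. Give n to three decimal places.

Brewster's law: tan θ_B = n₂/n₁ (light incident in medium B, refracted into ice).
n₂ = n₁ tan θ_B = 1.996 × tan 33.28° = 1.310.

n ≈ 1.310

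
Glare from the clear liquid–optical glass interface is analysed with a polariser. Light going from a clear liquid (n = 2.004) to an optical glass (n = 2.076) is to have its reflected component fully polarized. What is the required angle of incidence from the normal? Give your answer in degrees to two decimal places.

tan θ_B = n₂/n₁ = 2.076/2.004 = 1.0359. Taking the arctangent, θ_B = 46.01°.

θ_B ≈ 46.01°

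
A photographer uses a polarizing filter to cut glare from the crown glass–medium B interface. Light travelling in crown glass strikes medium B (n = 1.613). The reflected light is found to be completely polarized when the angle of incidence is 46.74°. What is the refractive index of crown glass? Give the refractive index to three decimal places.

n ≈ 1.518

At Brewster's angle, tan θ_B = n₂/n₁ with n₁ on the incident side (crown glass) and n₂ on the transmitted side (medium B).
n₁ = n₂ / tan θ_B = 1.613 / tan 46.74° = 1.518.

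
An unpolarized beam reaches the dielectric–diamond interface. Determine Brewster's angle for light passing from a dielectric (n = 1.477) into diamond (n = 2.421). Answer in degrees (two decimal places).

tan θ_B = n₂/n₁ = 2.421/1.477 = 1.6391.
θ_B = arctan(1.6391) = 58.61°.

θ_B ≈ 58.61°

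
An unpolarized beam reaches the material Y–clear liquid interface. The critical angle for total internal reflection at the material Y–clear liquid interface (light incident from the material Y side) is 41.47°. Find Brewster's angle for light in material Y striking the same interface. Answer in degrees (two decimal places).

θ_B ≈ 33.51°

n₂/n₁ = sin θ_c = sin 41.47° = 0.6622.
tan θ_B equals the same ratio, so θ_B = arctan(0.6622) = 33.51°.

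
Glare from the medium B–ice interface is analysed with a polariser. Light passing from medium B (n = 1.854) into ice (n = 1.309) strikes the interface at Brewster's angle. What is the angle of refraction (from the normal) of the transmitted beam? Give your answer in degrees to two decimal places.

θ_t ≈ 54.78°

θ_B = arctan(n₂/n₁) = arctan(1.309/1.854) = 35.22°.
At Brewster's angle the reflected and refracted rays are perpendicular, so θ_t = 90° − θ_B = 90° − 35.22° = 54.78°.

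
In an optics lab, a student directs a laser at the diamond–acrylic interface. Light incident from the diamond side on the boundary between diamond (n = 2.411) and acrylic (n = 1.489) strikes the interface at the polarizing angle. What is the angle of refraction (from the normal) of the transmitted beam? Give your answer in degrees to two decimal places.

θ_t ≈ 58.30°

tan θ_B = n₂/n₁ = 1.489/2.411 = 0.6176, so θ_B = 31.70°.
Since θ_B + θ_t = 90° at Brewster incidence, θ_t = 90° − 31.70° = 58.30°.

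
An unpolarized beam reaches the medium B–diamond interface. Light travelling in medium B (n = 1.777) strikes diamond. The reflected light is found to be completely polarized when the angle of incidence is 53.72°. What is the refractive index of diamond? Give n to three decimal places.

n ≈ 2.421

Brewster's law: tan θ_B = n₂/n₁ (light incident in medium B, refracted into diamond).
n₂ = n₁ tan θ_B = 1.777 × tan 53.72° = 2.421.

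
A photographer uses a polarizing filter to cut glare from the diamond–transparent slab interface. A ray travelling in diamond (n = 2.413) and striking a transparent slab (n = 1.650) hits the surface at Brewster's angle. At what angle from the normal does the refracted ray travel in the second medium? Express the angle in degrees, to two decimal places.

θ_t ≈ 55.64°

θ_B = arctan(n₂/n₁) = arctan(1.650/2.413) = 34.36°.
At Brewster's angle the reflected and refracted rays are perpendicular, so θ_t = 90° − θ_B = 90° − 34.36° = 55.64°.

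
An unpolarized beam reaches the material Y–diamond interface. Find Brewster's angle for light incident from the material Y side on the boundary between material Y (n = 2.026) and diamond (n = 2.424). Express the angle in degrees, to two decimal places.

The reflected p-component vanishes when tan θ_B = n₂/n₁.
Brewster's condition: tan θ_B = n₂/n₁ = 2.424/2.026 = 1.1964.
So θ_B = arctan 1.1964 = 50.11°.

θ_B ≈ 50.11°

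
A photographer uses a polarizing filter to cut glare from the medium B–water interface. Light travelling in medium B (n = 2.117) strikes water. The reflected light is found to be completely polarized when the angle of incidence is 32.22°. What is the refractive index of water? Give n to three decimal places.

n ≈ 1.334

Full polarization of the reflected beam means tan θ_B = n₂/n₁, where n₁ is the incident medium (medium B).
n₂ = n₁ tan θ_B = 2.117 × tan 32.22° = 1.334.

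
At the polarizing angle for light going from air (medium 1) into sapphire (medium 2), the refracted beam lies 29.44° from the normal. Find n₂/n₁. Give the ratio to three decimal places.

n₂/n₁ ≈ 1.772

θ_B + θ_t = 90°, so θ_B = 90° − 29.44° = 60.56°.
tan θ_B = n₂/n₁, so n₂/n₁ = tan 60.56° = 1.772.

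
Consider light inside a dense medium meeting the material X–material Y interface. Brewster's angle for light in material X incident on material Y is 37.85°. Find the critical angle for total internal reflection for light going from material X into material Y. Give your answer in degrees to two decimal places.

tan θ_B = n₂/n₁ = tan 37.85° = 0.7771.
Total internal reflection: sin θ_c = n₂/n₁ = 0.7771.
θ_c = arcsin(0.7771) = 50.99°.

θ_c ≈ 50.99°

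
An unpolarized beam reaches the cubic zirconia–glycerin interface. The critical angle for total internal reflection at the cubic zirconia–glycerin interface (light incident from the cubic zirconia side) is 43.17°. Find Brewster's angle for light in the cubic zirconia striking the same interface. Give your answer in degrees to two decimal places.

At the critical angle sin θ_c = n₂/n₁, giving n₂/n₁ = sin 43.17° = 0.6842.
Then tan θ_B = n₂/n₁ = 0.6842, so θ_B = arctan 0.6842 = 34.38°.

θ_B ≈ 34.38°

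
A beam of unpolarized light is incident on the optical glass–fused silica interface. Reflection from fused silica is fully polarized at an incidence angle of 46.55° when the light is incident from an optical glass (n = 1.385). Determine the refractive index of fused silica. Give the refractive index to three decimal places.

Brewster's law: tan θ_B = n₂/n₁ (light incident in an optical glass, refracted into fused silica).
n₂ = n₁ tan θ_B = 1.385 × tan 46.55° = 1.462.

n ≈ 1.462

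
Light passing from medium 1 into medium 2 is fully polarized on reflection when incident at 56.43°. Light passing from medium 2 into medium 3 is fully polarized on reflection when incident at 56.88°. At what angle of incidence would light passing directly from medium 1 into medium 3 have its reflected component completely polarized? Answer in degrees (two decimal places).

tan θ_B(1→2) = n₂/n₁ = tan 56.43° = 1.5068.
tan θ_B(2→3) = n₃/n₂ = tan 56.88° = 1.5328.
So n₃/n₁ = (n₂/n₁)(n₃/n₂) = 1.5068 × 1.5328 = 2.3097.
θ_B(1→3) = arctan(2.3097) = 66.59°.

θ_B ≈ 66.59°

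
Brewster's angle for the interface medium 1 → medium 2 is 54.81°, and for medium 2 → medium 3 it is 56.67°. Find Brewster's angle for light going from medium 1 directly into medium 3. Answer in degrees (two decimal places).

θ_B ≈ 65.12°

n₂/n₁ = tan 54.81° = 1.4181 and n₃/n₂ = tan 56.67° = 1.5206.
n₃/n₁ = 2.1564. Then tan θ_B(1→3) = n₃/n₁, so θ_B(1→3) = arctan(2.1564) = 65.12°.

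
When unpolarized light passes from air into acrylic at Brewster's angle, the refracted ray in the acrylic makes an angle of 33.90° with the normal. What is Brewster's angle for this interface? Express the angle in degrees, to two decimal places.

At Brewster's angle the reflected and refracted rays are perpendicular, so θ_B + θ_t = 90°.
So θ_B = 90° − θ_t = 90° − 33.90° = 56.10°.

θ_B ≈ 56.10°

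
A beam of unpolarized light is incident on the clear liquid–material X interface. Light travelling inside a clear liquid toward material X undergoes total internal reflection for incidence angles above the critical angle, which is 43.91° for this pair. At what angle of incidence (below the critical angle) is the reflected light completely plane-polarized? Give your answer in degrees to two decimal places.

θ_B ≈ 34.74°

At the critical angle sin θ_c = n₂/n₁, giving n₂/n₁ = sin 43.91° = 0.6935.
Then tan θ_B = n₂/n₁ = 0.6935, so θ_B = arctan 0.6935 = 34.74°.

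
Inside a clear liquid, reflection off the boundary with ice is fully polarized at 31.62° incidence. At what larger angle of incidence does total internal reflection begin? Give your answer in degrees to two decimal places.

θ_c ≈ 38.00°

n₂/n₁ = tan 31.62° = 0.6157; the critical angle satisfies sin θ_c = n₂/n₁.
θ_c = arcsin(0.6157) = 38.00°.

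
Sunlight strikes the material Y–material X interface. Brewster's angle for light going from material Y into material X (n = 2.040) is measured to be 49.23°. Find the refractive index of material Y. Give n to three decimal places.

n ≈ 1.759

Brewster's law: tan θ_B = n₂/n₁ (light incident in material Y, refracted into material X).
n₁ = n₂ / tan θ_B = 2.040 / tan 49.23° = 1.759.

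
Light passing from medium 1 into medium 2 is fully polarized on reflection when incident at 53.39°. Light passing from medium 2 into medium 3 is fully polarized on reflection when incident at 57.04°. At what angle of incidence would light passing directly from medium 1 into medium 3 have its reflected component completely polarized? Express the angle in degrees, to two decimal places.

θ_B ≈ 64.28°

tan θ_B(1→2) = n₂/n₁ = tan 53.39° = 1.3460.
tan θ_B(2→3) = n₃/n₂ = tan 57.04° = 1.5422.
So n₃/n₁ = (n₂/n₁)(n₃/n₂) = 1.3460 × 1.5422 = 2.0758.
θ_B(1→3) = arctan(2.0758) = 64.28°.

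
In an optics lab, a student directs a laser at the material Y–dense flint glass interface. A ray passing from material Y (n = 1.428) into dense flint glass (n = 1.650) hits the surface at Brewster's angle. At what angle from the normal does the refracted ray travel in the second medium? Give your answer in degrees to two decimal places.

First find Brewster's angle: tan θ_B = 1.650/1.428 = 1.1555, giving θ_B = 49.13°.
At Brewster's angle the reflected and refracted rays are perpendicular, so θ_t = 90° − θ_B = 90° − 49.13° = 40.87°.

θ_t ≈ 40.87°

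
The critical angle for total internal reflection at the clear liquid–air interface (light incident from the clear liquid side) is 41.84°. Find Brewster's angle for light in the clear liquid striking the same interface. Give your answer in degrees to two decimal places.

sin θ_c = n₂/n₁, so n₂/n₁ = sin 41.84° = 0.6671.
Brewster: tan θ_B = n₂/n₁ = 0.6671.
θ_B = arctan(0.6671) = 33.71°.

θ_B ≈ 33.71°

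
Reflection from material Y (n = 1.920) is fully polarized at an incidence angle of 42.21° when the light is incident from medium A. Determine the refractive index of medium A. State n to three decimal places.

Brewster's law: tan θ_B = n₂/n₁ (light incident in medium A, refracted into material Y).
n₁ = n₂ / tan θ_B = 1.920 / tan 42.21° = 2.117.

n ≈ 2.117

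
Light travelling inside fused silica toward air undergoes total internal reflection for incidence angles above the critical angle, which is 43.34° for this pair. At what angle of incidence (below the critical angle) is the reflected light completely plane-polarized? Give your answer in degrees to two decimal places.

At the critical angle sin θ_c = n₂/n₁, giving n₂/n₁ = sin 43.34° = 0.6863.
Then tan θ_B = n₂/n₁ = 0.6863, so θ_B = arctan 0.6863 = 34.46°.

θ_B ≈ 34.46°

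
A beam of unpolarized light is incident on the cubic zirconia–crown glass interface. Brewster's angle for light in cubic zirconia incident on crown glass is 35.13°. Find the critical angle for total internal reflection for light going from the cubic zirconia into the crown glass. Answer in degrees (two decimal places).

θ_c ≈ 44.72°

From Brewster, n₂/n₁ = tan θ_B = tan 35.13° = 0.7036.
Then sin θ_c = n₂/n₁ = 0.7036, so θ_c = arcsin 0.7036 = 44.72°.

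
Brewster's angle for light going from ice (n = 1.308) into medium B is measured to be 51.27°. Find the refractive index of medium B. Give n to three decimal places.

Brewster's law: tan θ_B = n₂/n₁ (light incident in ice, refracted into medium B).
n₂ = n₁ tan θ_B = 1.308 × tan 51.27° = 1.631.

n ≈ 1.631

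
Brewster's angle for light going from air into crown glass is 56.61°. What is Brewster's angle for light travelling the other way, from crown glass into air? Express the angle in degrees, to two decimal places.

θ_B' ≈ 33.39°

Reversing the direction swaps n₁ and n₂, so tan θ_B' = 1/tan θ_B and θ_B' = 90° − θ_B.
Hence θ_B' = 90° − 56.61° = 33.39°.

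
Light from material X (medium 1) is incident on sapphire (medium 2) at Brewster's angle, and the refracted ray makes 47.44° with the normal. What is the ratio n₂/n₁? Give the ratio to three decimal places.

θ_B + θ_t = 90°, so θ_B = 90° − 47.44° = 42.56°.
Then n₂/n₁ = tan θ_B = tan 42.56° = 0.918.

n₂/n₁ ≈ 0.918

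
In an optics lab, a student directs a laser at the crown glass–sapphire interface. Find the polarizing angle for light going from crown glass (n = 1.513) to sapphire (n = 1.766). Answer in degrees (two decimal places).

θ_B ≈ 49.41°

At Brewster's angle the reflected and refracted rays are perpendicular, which with Snell's law gives tan θ_B = n₂/n₁.
tan θ_B = n₂/n₁ = 1.766/1.513 = 1.1672. Taking the arctangent, θ_B = 49.41°.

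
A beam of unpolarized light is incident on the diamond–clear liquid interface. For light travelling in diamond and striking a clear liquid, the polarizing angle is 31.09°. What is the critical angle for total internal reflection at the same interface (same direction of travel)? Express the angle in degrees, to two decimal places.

tan θ_B = n₂/n₁ = tan 31.09° = 0.6030.
Total internal reflection: sin θ_c = n₂/n₁ = 0.6030.
θ_c = arcsin(0.6030) = 37.09°.

θ_c ≈ 37.09°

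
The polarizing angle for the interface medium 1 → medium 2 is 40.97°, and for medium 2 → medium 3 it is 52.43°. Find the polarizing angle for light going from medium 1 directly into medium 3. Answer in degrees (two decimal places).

Each Brewster angle gives a ratio: n₂/n₁ = tan 40.97° = 0.8684, n₃/n₂ = tan 52.43° = 1.2999.
Multiplying, n₃/n₁ = 0.8684 × 1.2999 = 1.1288, and θ_B(1→3) = arctan 1.1288 = 48.46°.

θ_B ≈ 48.46°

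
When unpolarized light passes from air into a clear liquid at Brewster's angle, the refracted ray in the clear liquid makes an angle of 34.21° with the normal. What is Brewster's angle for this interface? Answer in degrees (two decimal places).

θ_B ≈ 55.79°

Brewster's condition makes the reflected and refracted beams perpendicular: θ_B + θ_t = 90°.
θ_B = 90° − 34.21° = 55.79°.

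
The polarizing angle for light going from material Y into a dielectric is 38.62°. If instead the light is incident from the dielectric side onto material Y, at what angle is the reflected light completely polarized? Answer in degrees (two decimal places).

tan θ_B' = n₁/n₂ = 1/tan θ_B, so θ_B' = 90° − θ_B.
θ_B' = 90° − 38.62° = 51.38°.

θ_B' ≈ 51.38°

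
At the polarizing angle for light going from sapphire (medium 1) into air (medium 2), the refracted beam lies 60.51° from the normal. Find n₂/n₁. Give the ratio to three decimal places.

At Brewster incidence θ_B = 90° − θ_t = 90° − 60.51° = 29.49°.
Then n₂/n₁ = tan θ_B = tan 29.49° = 0.566.

n₂/n₁ ≈ 0.566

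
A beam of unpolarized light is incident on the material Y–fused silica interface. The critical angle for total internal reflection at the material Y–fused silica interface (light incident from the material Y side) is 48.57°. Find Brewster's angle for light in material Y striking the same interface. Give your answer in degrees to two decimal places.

At the critical angle sin θ_c = n₂/n₁, giving n₂/n₁ = sin 48.57° = 0.7498.
Then tan θ_B = n₂/n₁ = 0.7498, so θ_B = arctan 0.7498 = 36.86°.

θ_B ≈ 36.86°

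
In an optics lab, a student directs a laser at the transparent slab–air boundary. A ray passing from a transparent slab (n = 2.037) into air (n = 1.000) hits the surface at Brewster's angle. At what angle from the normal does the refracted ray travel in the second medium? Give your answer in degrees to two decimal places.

θ_t ≈ 63.85°

First find Brewster's angle: tan θ_B = 1.000/2.037 = 0.4909, giving θ_B = 26.15°.
Since θ_B + θ_t = 90° at Brewster incidence, θ_t = 90° − 26.15° = 63.85°.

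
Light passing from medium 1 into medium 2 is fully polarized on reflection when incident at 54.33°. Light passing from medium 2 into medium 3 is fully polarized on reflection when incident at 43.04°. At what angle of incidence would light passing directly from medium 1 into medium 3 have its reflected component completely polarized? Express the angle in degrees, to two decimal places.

n₂/n₁ = tan 54.33° = 1.3932 and n₃/n₂ = tan 43.04° = 0.9338.
So n₃/n₁ = (n₂/n₁)(n₃/n₂) = 1.3932 × 0.9338 = 1.3010.
θ_B(1→3) = arctan(1.3010) = 52.45°.

θ_B ≈ 52.45°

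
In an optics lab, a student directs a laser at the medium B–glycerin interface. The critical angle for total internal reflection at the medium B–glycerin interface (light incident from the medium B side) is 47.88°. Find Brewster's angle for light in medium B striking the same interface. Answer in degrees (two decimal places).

θ_B ≈ 36.57°

At the critical angle sin θ_c = n₂/n₁, giving n₂/n₁ = sin 47.88° = 0.7417.
Then tan θ_B = n₂/n₁ = 0.7417, so θ_B = arctan 0.7417 = 36.57°.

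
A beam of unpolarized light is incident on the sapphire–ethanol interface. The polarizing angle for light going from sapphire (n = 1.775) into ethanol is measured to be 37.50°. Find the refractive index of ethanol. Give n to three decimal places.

At the polarizing angle, tan θ_B = n₂/n₁ with n₁ on the incident side (sapphire) and n₂ on the transmitted side (ethanol).
n₂ = n₁ tan θ_B = 1.775 × tan 37.50° = 1.362.

n ≈ 1.362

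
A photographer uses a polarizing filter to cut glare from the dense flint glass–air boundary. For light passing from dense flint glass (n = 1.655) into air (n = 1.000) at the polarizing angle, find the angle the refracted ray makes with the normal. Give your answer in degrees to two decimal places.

First find Brewster's angle: tan θ_B = 1.000/1.655 = 0.6042, giving θ_B = 31.14°.
Since θ_B + θ_t = 90° at Brewster incidence, θ_t = 90° − 31.14° = 58.86°.

θ_t ≈ 58.86°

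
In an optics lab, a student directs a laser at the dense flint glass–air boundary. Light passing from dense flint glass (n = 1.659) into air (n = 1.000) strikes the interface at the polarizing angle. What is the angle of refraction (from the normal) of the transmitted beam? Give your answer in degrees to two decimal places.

tan θ_B = n₂/n₁ = 1.000/1.659 = 0.6028, so θ_B = 31.08°.
At Brewster's angle the reflected and refracted rays are perpendicular, so θ_t = 90° − θ_B = 90° − 31.08° = 58.92°.

θ_t ≈ 58.92°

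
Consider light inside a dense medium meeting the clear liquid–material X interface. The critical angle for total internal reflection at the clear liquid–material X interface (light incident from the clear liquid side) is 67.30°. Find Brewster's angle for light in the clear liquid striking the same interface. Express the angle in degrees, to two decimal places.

n₂/n₁ = sin θ_c = sin 67.30° = 0.9225.
tan θ_B equals the same ratio, so θ_B = arctan(0.9225) = 42.69°.

θ_B ≈ 42.69°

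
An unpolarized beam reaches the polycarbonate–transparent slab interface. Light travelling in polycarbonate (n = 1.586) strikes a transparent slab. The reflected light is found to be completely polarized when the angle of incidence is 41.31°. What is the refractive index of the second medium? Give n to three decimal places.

Brewster's law: tan θ_B = n₂/n₁ (light incident in polycarbonate, refracted into a transparent slab).
n₂ = n₁ tan θ_B = 1.586 × tan 41.31° = 1.394.

n ≈ 1.394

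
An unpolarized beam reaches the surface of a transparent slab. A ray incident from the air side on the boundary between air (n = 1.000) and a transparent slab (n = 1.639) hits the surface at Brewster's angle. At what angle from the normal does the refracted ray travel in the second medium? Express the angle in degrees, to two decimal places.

θ_B = arctan(n₂/n₁) = arctan(1.639/1.000) = 58.61°.
The refracted ray is perpendicular to the reflected ray, so θ_t = 90° − θ_B = 31.39°.

θ_t ≈ 31.39°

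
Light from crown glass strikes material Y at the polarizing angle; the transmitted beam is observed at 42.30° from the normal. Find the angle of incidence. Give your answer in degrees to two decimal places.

Since the reflected and refracted rays are at right angles at the polarizing angle, θ_B + θ_t = 90°.
θ_B = 90° − 42.30° = 47.70°.

θ_B ≈ 47.70°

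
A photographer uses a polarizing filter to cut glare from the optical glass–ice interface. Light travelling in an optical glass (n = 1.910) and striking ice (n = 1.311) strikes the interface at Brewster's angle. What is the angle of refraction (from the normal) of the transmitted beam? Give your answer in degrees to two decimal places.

θ_t ≈ 55.53°

First find Brewster's angle: tan θ_B = 1.311/1.910 = 0.6864, giving θ_B = 34.47°.
Since θ_B + θ_t = 90° at Brewster incidence, θ_t = 90° − 34.47° = 55.53°.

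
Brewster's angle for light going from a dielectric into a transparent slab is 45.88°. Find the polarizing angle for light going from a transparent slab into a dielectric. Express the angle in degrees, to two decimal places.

The two Brewster angles are complementary: θ_B' = 90° − θ_B = 90° − 45.88° = 44.12°.

θ_B' ≈ 44.12°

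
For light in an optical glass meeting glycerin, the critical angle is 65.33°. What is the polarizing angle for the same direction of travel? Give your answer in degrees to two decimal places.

θ_B ≈ 42.26°

n₂/n₁ = sin θ_c = sin 65.33° = 0.9087.
tan θ_B equals the same ratio, so θ_B = arctan(0.9087) = 42.26°.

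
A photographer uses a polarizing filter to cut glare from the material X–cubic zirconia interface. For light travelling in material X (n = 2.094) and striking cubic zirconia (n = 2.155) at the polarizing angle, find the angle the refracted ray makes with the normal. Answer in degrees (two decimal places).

tan θ_B = n₂/n₁ = 2.155/2.094 = 1.0291, so θ_B = 45.82°.
At Brewster's angle the reflected and refracted rays are perpendicular, so θ_t = 90° − θ_B = 90° − 45.82° = 44.18°.

θ_t ≈ 44.18°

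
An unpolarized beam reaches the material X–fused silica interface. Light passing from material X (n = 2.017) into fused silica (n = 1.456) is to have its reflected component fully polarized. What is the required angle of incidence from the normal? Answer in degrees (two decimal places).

θ_B ≈ 35.82°

Brewster's condition: tan θ_B = n₂/n₁ = 1.456/2.017 = 0.7219.
So θ_B = arctan 0.7219 = 35.82°.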